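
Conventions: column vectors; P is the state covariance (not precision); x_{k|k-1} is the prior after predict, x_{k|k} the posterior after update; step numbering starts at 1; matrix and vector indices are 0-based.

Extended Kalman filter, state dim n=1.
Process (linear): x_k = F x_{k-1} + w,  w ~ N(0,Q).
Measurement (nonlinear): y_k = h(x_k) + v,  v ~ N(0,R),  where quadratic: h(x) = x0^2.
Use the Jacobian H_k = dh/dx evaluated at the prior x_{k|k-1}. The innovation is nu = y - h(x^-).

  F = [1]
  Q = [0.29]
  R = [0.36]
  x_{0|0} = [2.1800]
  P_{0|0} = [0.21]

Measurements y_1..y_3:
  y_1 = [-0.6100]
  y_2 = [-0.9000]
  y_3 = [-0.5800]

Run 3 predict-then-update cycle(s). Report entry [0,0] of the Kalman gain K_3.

step 1: x^-=[2.1800]  P^-=[0.5000]  H_jac=[4.3600]  S=[9.8648]  K=[0.2210]  nu=[-5.3624]  x^+=[0.9950]  P^+=[0.0182]
step 2: x^-=[0.9950]  P^-=[0.3082]  H_jac=[1.9900]  S=[1.5806]  K=[0.3881]  nu=[-1.8900]  x^+=[0.2615]  P^+=[0.0702]
step 3: x^-=[0.2615]  P^-=[0.3602]  H_jac=[0.5231]  S=[0.4585]  K=[0.4109]  nu=[-0.6484]  x^+=[-0.0049]  P^+=[0.2828]

K[0,0] = 0.4109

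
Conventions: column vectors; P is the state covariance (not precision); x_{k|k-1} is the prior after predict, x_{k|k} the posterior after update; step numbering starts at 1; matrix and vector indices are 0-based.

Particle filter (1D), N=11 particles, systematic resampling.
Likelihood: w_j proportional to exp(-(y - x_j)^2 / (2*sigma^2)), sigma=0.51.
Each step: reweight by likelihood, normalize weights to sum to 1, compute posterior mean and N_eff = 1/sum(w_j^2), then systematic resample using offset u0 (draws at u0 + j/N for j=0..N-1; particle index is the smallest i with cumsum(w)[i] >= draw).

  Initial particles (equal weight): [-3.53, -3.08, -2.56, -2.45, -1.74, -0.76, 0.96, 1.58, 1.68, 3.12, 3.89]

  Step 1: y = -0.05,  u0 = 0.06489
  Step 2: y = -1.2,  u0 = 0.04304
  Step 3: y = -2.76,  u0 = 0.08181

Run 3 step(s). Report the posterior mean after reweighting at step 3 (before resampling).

step 1: w=[0.0000, 0.0000, 0.0000, 0.0000, 0.0077, 0.7112, 0.2638, 0.0113, 0.0059, 0.0000, 0.0000]  mean=-0.2729  Neff=1.7374  idx=[5, 5, 5, 5, 5, 5, 5, 5, 6, 6, 6]
step 2: w=[0.1250, 0.1250, 0.1250, 0.1250, 0.1250, 0.1250, 0.1250, 0.1250, 0.0000, 0.0000, 0.0000]  mean=-0.7599  Neff=8.0011  idx=[0, 1, 1, 2, 3, 3, 4, 5, 6, 6, 7]
step 3: w=[0.0909, 0.0909, 0.0909, 0.0909, 0.0909, 0.0909, 0.0909, 0.0909, 0.0909, 0.0909, 0.0909]  mean=-0.7600  Neff=11.0000  idx=[0, 1, 2, 3, 4, 5, 6, 7, 8, 9, 10]

post_mean = -0.7600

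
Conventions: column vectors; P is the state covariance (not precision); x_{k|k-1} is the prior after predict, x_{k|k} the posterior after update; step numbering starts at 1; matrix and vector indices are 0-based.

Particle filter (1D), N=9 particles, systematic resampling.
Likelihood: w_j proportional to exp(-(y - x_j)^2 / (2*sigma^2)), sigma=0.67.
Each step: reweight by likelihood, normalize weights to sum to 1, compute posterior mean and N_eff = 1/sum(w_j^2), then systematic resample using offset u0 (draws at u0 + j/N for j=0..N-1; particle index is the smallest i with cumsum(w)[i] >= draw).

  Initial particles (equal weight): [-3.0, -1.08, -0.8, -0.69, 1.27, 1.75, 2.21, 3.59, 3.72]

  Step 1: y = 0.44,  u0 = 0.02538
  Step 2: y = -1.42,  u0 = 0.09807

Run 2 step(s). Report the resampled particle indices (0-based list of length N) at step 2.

step 1: w=[0.0000, 0.0669, 0.1582, 0.2115, 0.4071, 0.1297, 0.0268, 0.0000, 0.0000]  mean=0.4584  Neff=3.8845  idx=[1, 2, 3, 3, 4, 4, 4, 4, 5]
step 2: w=[0.3334, 0.2472, 0.2095, 0.2095, 0.0001, 0.0001, 0.0001, 0.0001, 0.0000]  mean=-0.8463  Neff=3.8460  idx=[0, 0, 0, 1, 1, 2, 2, 3, 3]

resampled_idx = [0, 0, 0, 1, 1, 2, 2, 3, 3]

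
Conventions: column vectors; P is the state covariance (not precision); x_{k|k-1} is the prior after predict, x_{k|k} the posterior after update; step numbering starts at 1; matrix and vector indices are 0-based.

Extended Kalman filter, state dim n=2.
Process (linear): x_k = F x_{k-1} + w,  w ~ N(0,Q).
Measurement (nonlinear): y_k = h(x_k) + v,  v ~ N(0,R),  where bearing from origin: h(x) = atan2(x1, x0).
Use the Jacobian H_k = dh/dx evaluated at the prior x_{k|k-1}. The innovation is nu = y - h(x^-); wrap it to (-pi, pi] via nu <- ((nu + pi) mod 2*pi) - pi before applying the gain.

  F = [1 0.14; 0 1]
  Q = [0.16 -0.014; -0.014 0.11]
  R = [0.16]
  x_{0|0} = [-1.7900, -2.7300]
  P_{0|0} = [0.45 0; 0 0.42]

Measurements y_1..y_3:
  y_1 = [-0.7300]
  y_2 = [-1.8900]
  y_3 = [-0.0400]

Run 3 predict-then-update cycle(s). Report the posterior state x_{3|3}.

x_post = [-0.4800, -3.7819]

step 1: x^-=[-2.1722, -2.7300]  P^-=[0.6182 0.0448; 0.0448 0.5300]  H_jac=[0.2243 -0.1785]  S=[0.2044]  K=[0.6393; -0.4136]  nu=[1.5129]  x^+=[-1.2050, -3.3557]  P^+=[0.5347 0.0988; 0.0988 0.4950]
step 2: x^-=[-1.6748, -3.3557]  P^-=[0.7321 0.1542; 0.1542 0.6050]  H_jac=[0.2386 -0.1191]  S=[0.2015]  K=[0.7757; -0.1750]  nu=[0.1437]  x^+=[-1.5633, -3.3809]  P^+=[0.6108 0.1815; 0.1815 0.5989]
step 3: x^-=[-2.0366, -3.3809]  P^-=[0.8334 0.2513; 0.2513 0.7089]  H_jac=[0.2170 -0.1307]  S=[0.1971]  K=[0.7509; -0.1934]  nu=[2.0730]  x^+=[-0.4800, -3.7819]  P^+=[0.7223 0.2800; 0.2800 0.7015]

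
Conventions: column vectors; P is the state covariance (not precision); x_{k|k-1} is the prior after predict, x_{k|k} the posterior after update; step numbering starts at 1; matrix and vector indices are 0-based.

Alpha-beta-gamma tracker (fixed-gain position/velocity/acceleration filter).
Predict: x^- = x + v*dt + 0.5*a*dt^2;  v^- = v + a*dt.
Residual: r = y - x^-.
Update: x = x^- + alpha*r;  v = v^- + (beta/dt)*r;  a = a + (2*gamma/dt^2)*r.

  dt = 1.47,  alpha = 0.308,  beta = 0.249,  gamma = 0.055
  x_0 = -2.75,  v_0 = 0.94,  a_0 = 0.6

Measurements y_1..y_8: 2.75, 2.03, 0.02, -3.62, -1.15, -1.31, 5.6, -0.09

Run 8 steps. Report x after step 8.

x_post = -4.6531

step 1: x_pred=-0.7199  r=3.4699  x^+=0.3488  v^+=2.4098  a^+=0.7766
step 2: x_pred=4.7303  r=-2.7003  x^+=3.8986  v^+=3.0940  a^+=0.6392
step 3: x_pred=9.1374  r=-9.1174  x^+=6.3292  v^+=2.4892  a^+=0.1751
step 4: x_pred=10.1776  r=-13.7976  x^+=5.9279  v^+=0.4094  a^+=-0.5273
step 5: x_pred=5.9601  r=-7.1101  x^+=3.7702  v^+=-1.5701  a^+=-0.8892
step 6: x_pred=0.5014  r=-1.8114  x^+=-0.0565  v^+=-3.1841  a^+=-0.9814
step 7: x_pred=-5.7975  r=11.3975  x^+=-2.2871  v^+=-2.6962  a^+=-0.4013
step 8: x_pred=-6.6840  r=6.5940  x^+=-4.6531  v^+=-2.1691  a^+=-0.0656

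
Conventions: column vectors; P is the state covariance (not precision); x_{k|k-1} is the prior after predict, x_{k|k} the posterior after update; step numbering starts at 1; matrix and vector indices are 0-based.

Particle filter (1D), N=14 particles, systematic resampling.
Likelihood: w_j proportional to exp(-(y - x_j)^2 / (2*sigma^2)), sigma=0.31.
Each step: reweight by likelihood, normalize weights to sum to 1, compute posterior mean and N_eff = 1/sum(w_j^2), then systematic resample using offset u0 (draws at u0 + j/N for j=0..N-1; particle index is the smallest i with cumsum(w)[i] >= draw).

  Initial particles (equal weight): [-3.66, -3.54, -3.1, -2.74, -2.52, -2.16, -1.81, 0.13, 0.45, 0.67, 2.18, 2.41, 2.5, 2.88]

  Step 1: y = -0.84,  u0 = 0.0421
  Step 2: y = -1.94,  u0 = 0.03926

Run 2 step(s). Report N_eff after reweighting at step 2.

N_eff = 7.0000

step 1: w=[0.0000, 0.0000, 0.0000, 0.0000, 0.0000, 0.0076, 0.4903, 0.4903, 0.0114, 0.0005, 0.0000, 0.0000, 0.0000, 0.0000]  mean=-0.8347  Neff=2.0793  idx=[6, 6, 6, 6, 6, 6, 6, 7, 7, 7, 7, 7, 7, 7]
step 2: w=[0.1429, 0.1429, 0.1429, 0.1429, 0.1429, 0.1429, 0.1429, 0.0000, 0.0000, 0.0000, 0.0000, 0.0000, 0.0000, 0.0000]  mean=-1.8100  Neff=7.0000  idx=[0, 0, 1, 1, 2, 2, 3, 3, 4, 4, 5, 5, 6, 6]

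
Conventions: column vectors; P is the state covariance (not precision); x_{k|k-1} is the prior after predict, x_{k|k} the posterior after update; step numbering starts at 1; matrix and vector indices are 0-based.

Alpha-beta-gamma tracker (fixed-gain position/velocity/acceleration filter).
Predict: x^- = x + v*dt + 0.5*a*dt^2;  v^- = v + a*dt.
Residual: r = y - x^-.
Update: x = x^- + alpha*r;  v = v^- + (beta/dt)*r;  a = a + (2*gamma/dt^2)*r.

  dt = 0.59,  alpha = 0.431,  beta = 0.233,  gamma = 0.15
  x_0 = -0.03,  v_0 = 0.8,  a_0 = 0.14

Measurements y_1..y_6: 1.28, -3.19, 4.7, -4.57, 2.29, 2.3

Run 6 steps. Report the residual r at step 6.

resid = 3.6749

step 1: x_pred=0.4664  r=0.8136  x^+=0.8170  v^+=1.2039  a^+=0.8412
step 2: x_pred=1.6738  r=-4.8638  x^+=-0.4225  v^+=-0.2205  a^+=-3.3505
step 3: x_pred=-1.1358  r=5.8358  x^+=1.3794  v^+=0.1073  a^+=1.6789
step 4: x_pred=1.7350  r=-6.3050  x^+=-0.9825  v^+=-1.3921  a^+=-3.7548
step 5: x_pred=-2.4573  r=4.7473  x^+=-0.4112  v^+=-1.7326  a^+=0.3365
step 6: x_pred=-1.3749  r=3.6749  x^+=0.2090  v^+=-0.0828  a^+=3.5036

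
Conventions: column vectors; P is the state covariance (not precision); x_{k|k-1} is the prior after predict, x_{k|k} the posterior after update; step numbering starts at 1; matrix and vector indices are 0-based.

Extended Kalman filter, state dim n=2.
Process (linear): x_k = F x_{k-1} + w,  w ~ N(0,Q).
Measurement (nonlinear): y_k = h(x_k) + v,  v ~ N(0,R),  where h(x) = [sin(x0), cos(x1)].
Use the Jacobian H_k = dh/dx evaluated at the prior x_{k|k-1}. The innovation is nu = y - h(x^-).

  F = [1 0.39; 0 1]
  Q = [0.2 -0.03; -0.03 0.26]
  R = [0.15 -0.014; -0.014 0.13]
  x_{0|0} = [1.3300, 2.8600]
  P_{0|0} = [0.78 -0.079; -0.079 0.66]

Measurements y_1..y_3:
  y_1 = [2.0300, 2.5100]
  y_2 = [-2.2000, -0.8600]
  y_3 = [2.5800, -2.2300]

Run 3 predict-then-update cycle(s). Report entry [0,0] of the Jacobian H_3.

H_jac[0,0] = -0.8896

step 1: x^-=[2.4454, 2.8600]  P^-=[1.0188 0.1484; 0.1484 0.9200]  H_jac=[-0.7673 0.0000; 0.0000 -0.2779]  S=[0.7498 0.0176; 0.0176 0.2010]  K=[-1.0399 -0.1139; -0.1222 -1.2609]  nu=[1.3887, 3.4706]  x^+=[0.6061, -1.6859]  P^+=[0.2012 0.0009; 0.0009 0.5837]
step 2: x^-=[-0.0514, -1.6859]  P^-=[0.4907 0.1985; 0.1985 0.8437]  H_jac=[0.9987 0.0000; 0.0000 0.9934]  S=[0.6394 0.1830; 0.1830 0.9626]  K=[0.7485 0.0626; 0.0644 0.8585]  nu=[-2.1487, -0.7452]  x^+=[-1.7063, -2.4641]  P^+=[0.1115 -0.0024; -0.0024 0.1114]
step 3: x^-=[-2.6673, -2.4641]  P^-=[0.3267 0.0111; 0.0111 0.3714]  H_jac=[-0.8896 0.0000; 0.0000 0.6269]  S=[0.4085 -0.0202; -0.0202 0.2760]  K=[-0.7127 -0.0269; 0.0176 0.8450]  nu=[3.0367, -1.4509]  x^+=[-4.7924, -3.6367]  P^+=[0.1197 0.0103; 0.0103 0.1748]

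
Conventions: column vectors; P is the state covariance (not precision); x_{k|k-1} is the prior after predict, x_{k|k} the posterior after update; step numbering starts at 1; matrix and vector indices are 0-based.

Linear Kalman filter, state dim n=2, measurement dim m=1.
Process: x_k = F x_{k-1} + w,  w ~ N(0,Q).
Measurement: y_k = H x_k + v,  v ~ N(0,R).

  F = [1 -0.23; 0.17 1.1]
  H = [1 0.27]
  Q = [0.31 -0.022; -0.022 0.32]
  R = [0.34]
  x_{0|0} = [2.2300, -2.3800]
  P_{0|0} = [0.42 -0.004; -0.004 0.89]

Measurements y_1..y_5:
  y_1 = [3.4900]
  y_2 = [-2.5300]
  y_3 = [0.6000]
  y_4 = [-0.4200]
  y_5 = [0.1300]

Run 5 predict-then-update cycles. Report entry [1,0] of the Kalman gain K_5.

step 1: x^-=[2.7774, -2.2389]  P^-=[0.7789 -0.1800; -0.1800 1.4075]  S=[1.1243]  K=[0.6496; 0.1779]  nu=[1.3171]  x^+=[3.6329, -2.0046]  P^+=[0.3045 -0.3099; -0.3099 1.3720]
step 2: x^-=[4.0940, -1.5874]  P^-=[0.8297 -0.6462; -0.6462 1.8730]  S=[0.9573]  K=[0.6844; -0.1467]  nu=[-6.1954]  x^+=[-0.1464, -0.6785]  P^+=[0.3812 -0.5500; -0.5500 1.8523]
step 3: x^-=[0.0096, -0.7712]  P^-=[1.0422 -1.0093; -1.0093 2.3666]  S=[1.0097]  K=[0.7623; -0.3668]  nu=[0.7986]  x^+=[0.6184, -1.0641]  P^+=[0.4555 -0.7270; -0.7270 2.2308]
step 4: x^-=[0.8631, -1.0654]  P^-=[1.2179 -1.2803; -1.2803 2.7605]  S=[1.0678]  K=[0.8169; -0.5009]  nu=[-0.9955]  x^+=[0.0500, -0.5667]  P^+=[0.5054 -0.8433; -0.8433 2.4926]
step 5: x^-=[0.1803, -0.6149]  P^-=[1.3352 -1.4614; -1.4614 3.0352]  S=[1.1073]  K=[0.8495; -0.5796]  nu=[0.1157]  x^+=[0.2786, -0.6820]  P^+=[0.5362 -0.9161; -0.9161 2.6631]

K[1,0] = -0.5796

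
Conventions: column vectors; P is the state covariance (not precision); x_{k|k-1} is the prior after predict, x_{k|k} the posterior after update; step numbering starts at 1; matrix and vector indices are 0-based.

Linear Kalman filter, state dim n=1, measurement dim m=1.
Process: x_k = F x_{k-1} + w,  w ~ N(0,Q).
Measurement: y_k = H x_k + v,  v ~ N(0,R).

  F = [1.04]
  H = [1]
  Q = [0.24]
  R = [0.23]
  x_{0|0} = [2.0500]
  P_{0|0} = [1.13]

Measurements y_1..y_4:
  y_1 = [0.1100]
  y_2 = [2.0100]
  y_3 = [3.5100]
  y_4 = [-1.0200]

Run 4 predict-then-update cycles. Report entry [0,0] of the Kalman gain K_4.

K[0,0] = 0.6342

step 1: x^-=[2.1320]  P^-=[1.4622]  S=[1.6922]  K=[0.8641]  nu=[-2.0220]  x^+=[0.3848]  P^+=[0.1987]
step 2: x^-=[0.4002]  P^-=[0.4550]  S=[0.6850]  K=[0.6642]  nu=[1.6098]  x^+=[1.4695]  P^+=[0.1528]
step 3: x^-=[1.5282]  P^-=[0.4052]  S=[0.6352]  K=[0.6379]  nu=[1.9818]  x^+=[2.7925]  P^+=[0.1467]
step 4: x^-=[2.9042]  P^-=[0.3987]  S=[0.6287]  K=[0.6342]  nu=[-3.9242]  x^+=[0.4156]  P^+=[0.1459]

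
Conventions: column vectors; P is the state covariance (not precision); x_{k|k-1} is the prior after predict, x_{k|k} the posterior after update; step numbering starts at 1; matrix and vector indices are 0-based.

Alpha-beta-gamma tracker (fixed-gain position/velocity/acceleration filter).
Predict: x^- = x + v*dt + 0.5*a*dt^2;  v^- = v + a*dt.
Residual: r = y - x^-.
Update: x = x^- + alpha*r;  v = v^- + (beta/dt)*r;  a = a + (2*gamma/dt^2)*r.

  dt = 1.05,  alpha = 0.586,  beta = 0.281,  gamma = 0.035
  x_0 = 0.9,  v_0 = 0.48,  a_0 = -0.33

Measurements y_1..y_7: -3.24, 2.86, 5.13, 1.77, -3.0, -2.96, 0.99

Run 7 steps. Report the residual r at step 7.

resid = 6.0616

step 1: x_pred=1.2221  r=-4.4621  x^+=-1.3927  v^+=-1.0606  a^+=-0.6133
step 2: x_pred=-2.8445  r=5.7045  x^+=0.4984  v^+=-0.1780  a^+=-0.2511
step 3: x_pred=0.1730  r=4.9570  x^+=3.0778  v^+=0.8849  a^+=0.0636
step 4: x_pred=4.0420  r=-2.2720  x^+=2.7106  v^+=0.3437  a^+=-0.0806
step 5: x_pred=3.0270  r=-6.0270  x^+=-0.5048  v^+=-1.3540  a^+=-0.4633
step 6: x_pred=-2.1819  r=-0.7781  x^+=-2.6379  v^+=-2.0487  a^+=-0.5127
step 7: x_pred=-5.0716  r=6.0616  x^+=-1.5195  v^+=-0.9648  a^+=-0.1279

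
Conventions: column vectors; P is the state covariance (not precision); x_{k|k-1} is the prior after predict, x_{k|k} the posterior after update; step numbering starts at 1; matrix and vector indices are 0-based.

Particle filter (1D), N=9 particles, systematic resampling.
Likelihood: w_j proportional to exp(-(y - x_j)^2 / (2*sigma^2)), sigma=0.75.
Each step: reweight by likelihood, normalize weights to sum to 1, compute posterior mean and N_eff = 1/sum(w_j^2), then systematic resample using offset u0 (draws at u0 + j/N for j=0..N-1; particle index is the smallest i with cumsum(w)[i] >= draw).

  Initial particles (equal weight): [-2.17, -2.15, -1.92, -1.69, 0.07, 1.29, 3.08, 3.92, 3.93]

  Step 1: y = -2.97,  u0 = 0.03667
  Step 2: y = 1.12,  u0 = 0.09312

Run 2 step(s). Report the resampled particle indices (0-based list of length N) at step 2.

step 1: w=[0.3282, 0.3189, 0.2176, 0.1351, 0.0002, 0.0000, 0.0000, 0.0000, 0.0000]  mean=-2.0440  Neff=3.6359  idx=[0, 0, 0, 1, 1, 1, 2, 2, 3]
step 2: w=[0.0357, 0.0357, 0.0357, 0.0401, 0.0401, 0.0401, 0.1456, 0.1456, 0.4815]  mean=-1.8637  Neff=3.5347  idx=[2, 5, 6, 7, 8, 8, 8, 8, 8]

resampled_idx = [2, 5, 6, 7, 8, 8, 8, 8, 8]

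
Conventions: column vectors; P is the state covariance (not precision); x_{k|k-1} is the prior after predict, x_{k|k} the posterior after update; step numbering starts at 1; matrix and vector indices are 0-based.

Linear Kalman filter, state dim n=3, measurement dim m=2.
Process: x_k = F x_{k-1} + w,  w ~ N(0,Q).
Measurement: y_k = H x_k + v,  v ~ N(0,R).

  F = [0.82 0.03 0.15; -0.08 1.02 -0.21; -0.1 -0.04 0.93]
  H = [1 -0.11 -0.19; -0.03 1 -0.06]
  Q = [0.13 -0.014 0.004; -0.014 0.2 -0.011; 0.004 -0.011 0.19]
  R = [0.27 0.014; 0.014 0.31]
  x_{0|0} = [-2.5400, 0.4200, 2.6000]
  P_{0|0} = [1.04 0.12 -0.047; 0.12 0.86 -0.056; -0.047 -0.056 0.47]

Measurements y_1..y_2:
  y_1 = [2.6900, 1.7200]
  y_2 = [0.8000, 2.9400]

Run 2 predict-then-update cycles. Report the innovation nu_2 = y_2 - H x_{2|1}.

step 1: x^-=[-1.6802, 0.0856, 2.6552]  P^-=[0.8345 0.0298 -0.0574; 0.0298 1.1250 -0.1925; -0.0574 -0.1925 0.6221]  S=[1.1478 -0.0594; -0.0594 1.4590]  K=[0.7355 0.0356; -0.0097 0.7779; -0.1429 -0.1622]  nu=[4.8841, 1.7433]  x^+=[1.9742, 1.3942, 1.6744]  P^+=[0.2148 0.0316 0.0643; 0.0316 0.2410 -0.0166; 0.0643 -0.0166 0.5631]
step 2: x^-=[1.9118, 0.9125, 1.3040]  P^-=[0.3045 -0.0264 0.1112; -0.0264 0.4810 -0.1515; 0.1112 -0.1515 0.6691]  S=[0.5617 -0.0451; -0.0451 0.8139]  K=[0.5078 -0.0237; -0.0416 0.6009; -0.0180 -0.2406]  nu=[-0.7637, 2.1631]  x^+=[1.4729, 2.2440, 0.7973]  P^+=[0.1582 0.0109 0.1062; 0.0109 0.1840 -0.0343; 0.1062 -0.0343 0.6222]

innov = [-0.7637, 2.1631]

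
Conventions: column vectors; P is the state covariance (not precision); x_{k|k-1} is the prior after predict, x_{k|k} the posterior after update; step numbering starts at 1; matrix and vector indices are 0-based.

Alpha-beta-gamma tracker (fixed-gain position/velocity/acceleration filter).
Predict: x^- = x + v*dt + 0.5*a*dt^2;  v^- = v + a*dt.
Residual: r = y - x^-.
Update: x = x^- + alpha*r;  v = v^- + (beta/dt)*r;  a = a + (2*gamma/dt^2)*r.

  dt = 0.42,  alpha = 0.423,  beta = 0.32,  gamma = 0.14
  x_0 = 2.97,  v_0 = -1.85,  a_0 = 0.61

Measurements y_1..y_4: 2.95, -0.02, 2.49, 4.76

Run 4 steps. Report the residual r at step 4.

step 1: x_pred=2.2468  r=0.7032  x^+=2.5443  v^+=-1.0580  a^+=1.7262
step 2: x_pred=2.2521  r=-2.2721  x^+=1.2910  v^+=-2.0642  a^+=-1.8804
step 3: x_pred=0.2582  r=2.2318  x^+=1.2023  v^+=-1.1535  a^+=1.6621
step 4: x_pred=0.8644  r=3.8956  x^+=2.5122  v^+=2.5127  a^+=7.8457

resid = 3.8956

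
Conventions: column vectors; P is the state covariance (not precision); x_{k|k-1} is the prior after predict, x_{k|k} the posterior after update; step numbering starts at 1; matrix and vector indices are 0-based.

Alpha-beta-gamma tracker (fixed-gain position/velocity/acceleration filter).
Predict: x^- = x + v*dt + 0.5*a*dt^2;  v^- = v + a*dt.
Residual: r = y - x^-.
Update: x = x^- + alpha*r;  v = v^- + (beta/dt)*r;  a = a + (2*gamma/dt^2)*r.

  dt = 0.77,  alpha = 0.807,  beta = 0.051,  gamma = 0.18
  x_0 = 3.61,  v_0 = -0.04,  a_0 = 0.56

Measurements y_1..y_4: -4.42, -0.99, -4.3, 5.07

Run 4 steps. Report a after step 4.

a_post = 6.4781

step 1: x_pred=3.7452  r=-8.1652  x^+=-2.8441  v^+=-0.1496  a^+=-4.3978
step 2: x_pred=-4.2630  r=3.2730  x^+=-1.6217  v^+=-3.3191  a^+=-2.4105
step 3: x_pred=-4.8920  r=0.5920  x^+=-4.4143  v^+=-5.1360  a^+=-2.0510
step 4: x_pred=-8.9770  r=14.0470  x^+=2.3589  v^+=-5.7848  a^+=6.4781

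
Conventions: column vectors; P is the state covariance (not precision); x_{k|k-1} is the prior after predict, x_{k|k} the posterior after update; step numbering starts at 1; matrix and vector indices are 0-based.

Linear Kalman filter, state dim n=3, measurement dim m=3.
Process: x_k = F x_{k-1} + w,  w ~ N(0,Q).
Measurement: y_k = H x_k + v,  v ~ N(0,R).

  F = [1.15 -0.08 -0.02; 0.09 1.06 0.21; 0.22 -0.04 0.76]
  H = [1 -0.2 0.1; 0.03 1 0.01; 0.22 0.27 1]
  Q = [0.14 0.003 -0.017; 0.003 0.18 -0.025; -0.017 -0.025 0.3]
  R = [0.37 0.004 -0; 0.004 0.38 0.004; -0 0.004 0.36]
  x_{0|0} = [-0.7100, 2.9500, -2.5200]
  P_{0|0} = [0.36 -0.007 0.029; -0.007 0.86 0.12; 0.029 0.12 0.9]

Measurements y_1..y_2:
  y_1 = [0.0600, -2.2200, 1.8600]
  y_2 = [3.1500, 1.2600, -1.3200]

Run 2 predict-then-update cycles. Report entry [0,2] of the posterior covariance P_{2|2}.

step 1: x^-=[-1.0021, 2.5339, -2.1894]  P^-=[0.6223 -0.0425 0.0816; -0.0425 1.2421 0.1867; 0.0816 0.1867 0.8412]  S=[1.0763 -0.2478 0.1955; -0.2478 1.6240 0.5320; 0.1955 0.5320 1.4535]  K=[0.6019 0.0654 0.0376; -0.1078 0.7141 0.1059; -0.0247 -0.1002 0.6657]  nu=[1.7878, -4.7019, 3.5857]  x^+=[-0.0985, -0.6368, 0.6249]  P^+=[0.2314 0.0209 -0.0428; 0.0209 0.2711 -0.0368; -0.0428 -0.0368 0.2586]
step 2: x^-=[-0.0748, -0.5527, 0.4787]  P^-=[0.4459 0.0193 0.0022; 0.0193 0.4838 -0.0201; 0.0022 -0.0201 0.4486]  S=[0.8333 -0.0617 0.1269; -0.0617 0.8651 0.1264; 0.1269 0.1264 0.8578]  K=[0.5308 0.0707 0.0340; -0.0645 0.5460 0.0629; -0.0276 -0.0982 0.5357]  nu=[3.0664, 1.8101, -1.6330]  x^+=[1.6252, 0.1350, -0.6585]  P^+=[0.2052 0.0234 -0.0389; 0.0234 0.2071 -0.0362; -0.0389 -0.0362 0.2108]

P_post[0,2] = -0.0389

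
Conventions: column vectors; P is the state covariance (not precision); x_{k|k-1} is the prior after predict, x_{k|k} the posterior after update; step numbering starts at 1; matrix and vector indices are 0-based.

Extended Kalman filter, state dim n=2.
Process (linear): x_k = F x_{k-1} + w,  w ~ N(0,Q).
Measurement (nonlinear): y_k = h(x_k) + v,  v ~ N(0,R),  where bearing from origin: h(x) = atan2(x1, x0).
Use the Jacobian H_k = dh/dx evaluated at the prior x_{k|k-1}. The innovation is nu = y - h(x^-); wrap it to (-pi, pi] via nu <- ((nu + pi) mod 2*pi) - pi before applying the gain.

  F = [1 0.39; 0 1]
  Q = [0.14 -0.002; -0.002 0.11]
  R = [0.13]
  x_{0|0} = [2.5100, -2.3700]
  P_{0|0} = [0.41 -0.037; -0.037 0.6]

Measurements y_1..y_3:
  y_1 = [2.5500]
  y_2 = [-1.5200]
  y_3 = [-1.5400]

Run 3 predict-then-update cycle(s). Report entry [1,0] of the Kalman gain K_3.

step 1: x^-=[1.5857, -2.3700]  P^-=[0.6124 0.1950; 0.1950 0.7100]  H_jac=[0.2915 0.1950]  S=[0.2312]  K=[0.9365; 0.8447]  nu=[-2.7521]  x^+=[-0.9917, -4.6947]  P^+=[0.4096 0.0121; 0.0121 0.5450]
step 2: x^-=[-2.8226, -4.6947]  P^-=[0.6420 0.2227; 0.2227 0.6550]  H_jac=[0.1565 -0.0941]  S=[0.1450]  K=[0.5484; -0.1847]  nu=[0.5921]  x^+=[-2.4979, -4.8041]  P^+=[0.5984 0.2373; 0.2373 0.6501]
step 3: x^-=[-4.3715, -4.8041]  P^-=[1.0224 0.4889; 0.4889 0.7601]  H_jac=[0.1139 -0.1036]  S=[0.1399]  K=[0.4701; -0.1651]  nu=[0.7691]  x^+=[-4.0100, -4.9311]  P^+=[0.9915 0.4997; 0.4997 0.7563]

K[1,0] = -0.1651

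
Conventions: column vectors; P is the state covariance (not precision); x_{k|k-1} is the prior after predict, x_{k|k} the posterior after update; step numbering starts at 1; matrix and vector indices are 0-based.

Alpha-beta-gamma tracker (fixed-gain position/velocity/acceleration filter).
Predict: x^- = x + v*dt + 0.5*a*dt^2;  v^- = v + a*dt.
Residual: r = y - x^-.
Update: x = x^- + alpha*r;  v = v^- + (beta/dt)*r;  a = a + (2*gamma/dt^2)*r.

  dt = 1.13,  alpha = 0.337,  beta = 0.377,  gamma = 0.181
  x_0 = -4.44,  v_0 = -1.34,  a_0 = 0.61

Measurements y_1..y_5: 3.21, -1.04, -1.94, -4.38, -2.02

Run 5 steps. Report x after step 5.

x_post = -0.2467

step 1: x_pred=-5.5647  r=8.7747  x^+=-2.6077  v^+=2.2768  a^+=3.0976
step 2: x_pred=1.9428  r=-2.9828  x^+=0.9376  v^+=4.7820  a^+=2.2520
step 3: x_pred=7.7790  r=-9.7190  x^+=4.5037  v^+=4.0842  a^+=-0.5033
step 4: x_pred=8.7975  r=-13.1775  x^+=4.3567  v^+=-0.8810  a^+=-4.2391
step 5: x_pred=0.6547  r=-2.6747  x^+=-0.2467  v^+=-6.5636  a^+=-4.9974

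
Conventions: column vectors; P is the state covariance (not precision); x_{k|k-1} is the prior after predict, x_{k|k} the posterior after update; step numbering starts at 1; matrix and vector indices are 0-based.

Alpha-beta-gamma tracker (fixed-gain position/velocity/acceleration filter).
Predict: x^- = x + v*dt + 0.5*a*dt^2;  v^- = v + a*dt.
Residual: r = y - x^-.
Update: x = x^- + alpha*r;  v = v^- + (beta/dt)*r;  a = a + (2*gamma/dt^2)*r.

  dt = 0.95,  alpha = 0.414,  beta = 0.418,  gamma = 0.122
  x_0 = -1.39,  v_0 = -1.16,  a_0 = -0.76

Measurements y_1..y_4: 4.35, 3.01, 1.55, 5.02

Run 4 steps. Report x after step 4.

step 1: x_pred=-2.8350  r=7.1849  x^+=0.1396  v^+=1.2794  a^+=1.1825
step 2: x_pred=1.8886  r=1.1214  x^+=2.3529  v^+=2.8962  a^+=1.4857
step 3: x_pred=5.7747  r=-4.2247  x^+=4.0257  v^+=2.4487  a^+=0.3435
step 4: x_pred=6.5070  r=-1.4870  x^+=5.8914  v^+=2.1208  a^+=-0.0585

x_post = 5.8914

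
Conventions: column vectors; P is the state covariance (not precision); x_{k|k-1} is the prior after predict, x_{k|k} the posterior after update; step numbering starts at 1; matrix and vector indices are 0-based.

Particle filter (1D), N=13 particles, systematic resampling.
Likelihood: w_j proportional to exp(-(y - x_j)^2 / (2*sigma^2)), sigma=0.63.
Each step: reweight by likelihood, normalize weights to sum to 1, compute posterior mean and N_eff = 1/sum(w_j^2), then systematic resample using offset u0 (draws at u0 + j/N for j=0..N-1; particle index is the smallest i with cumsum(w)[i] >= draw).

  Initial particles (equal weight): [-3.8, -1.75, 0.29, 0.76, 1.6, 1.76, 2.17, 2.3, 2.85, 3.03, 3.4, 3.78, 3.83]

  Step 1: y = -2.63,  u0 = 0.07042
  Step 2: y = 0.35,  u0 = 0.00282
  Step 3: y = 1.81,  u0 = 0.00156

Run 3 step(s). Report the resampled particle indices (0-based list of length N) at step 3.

resampled_idx = [0, 1, 2, 3, 4, 5, 6, 7, 8, 9, 10, 11, 12]

step 1: w=[0.3210, 0.6789, 0.0000, 0.0000, 0.0000, 0.0000, 0.0000, 0.0000, 0.0000, 0.0000, 0.0000, 0.0000, 0.0000]  mean=-2.4081  Neff=1.7731  idx=[0, 0, 0, 0, 1, 1, 1, 1, 1, 1, 1, 1, 1]
step 2: w=[0.0000, 0.0000, 0.0000, 0.0000, 0.1111, 0.1111, 0.1111, 0.1111, 0.1111, 0.1111, 0.1111, 0.1111, 0.1111]  mean=-1.7500  Neff=9.0000  idx=[4, 4, 5, 6, 6, 7, 8, 8, 9, 10, 10, 11, 12]
step 3: w=[0.0769, 0.0769, 0.0769, 0.0769, 0.0769, 0.0769, 0.0769, 0.0769, 0.0769, 0.0769, 0.0769, 0.0769, 0.0769]  mean=-1.7500  Neff=13.0000  idx=[0, 1, 2, 3, 4, 5, 6, 7, 8, 9, 10, 11, 12]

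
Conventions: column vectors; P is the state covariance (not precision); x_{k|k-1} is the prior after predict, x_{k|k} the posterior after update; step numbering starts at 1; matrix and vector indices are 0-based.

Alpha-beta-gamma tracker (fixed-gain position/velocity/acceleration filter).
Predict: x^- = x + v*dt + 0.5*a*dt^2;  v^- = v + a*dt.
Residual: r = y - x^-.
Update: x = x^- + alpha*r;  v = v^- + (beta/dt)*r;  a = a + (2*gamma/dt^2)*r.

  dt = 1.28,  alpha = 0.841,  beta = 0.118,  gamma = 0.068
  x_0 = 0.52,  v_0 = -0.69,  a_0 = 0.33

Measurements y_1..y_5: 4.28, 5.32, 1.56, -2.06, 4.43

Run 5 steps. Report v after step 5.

v_post = 1.3764

step 1: x_pred=-0.0929  r=4.3729  x^+=3.5847  v^+=0.1355  a^+=0.6930
step 2: x_pred=4.3259  r=0.9941  x^+=5.1619  v^+=1.1142  a^+=0.7755
step 3: x_pred=7.2234  r=-5.6634  x^+=2.4605  v^+=1.5847  a^+=0.3054
step 4: x_pred=4.7391  r=-6.7991  x^+=-0.9789  v^+=1.3488  a^+=-0.2590
step 5: x_pred=0.5354  r=3.8946  x^+=3.8108  v^+=1.3764  a^+=0.0643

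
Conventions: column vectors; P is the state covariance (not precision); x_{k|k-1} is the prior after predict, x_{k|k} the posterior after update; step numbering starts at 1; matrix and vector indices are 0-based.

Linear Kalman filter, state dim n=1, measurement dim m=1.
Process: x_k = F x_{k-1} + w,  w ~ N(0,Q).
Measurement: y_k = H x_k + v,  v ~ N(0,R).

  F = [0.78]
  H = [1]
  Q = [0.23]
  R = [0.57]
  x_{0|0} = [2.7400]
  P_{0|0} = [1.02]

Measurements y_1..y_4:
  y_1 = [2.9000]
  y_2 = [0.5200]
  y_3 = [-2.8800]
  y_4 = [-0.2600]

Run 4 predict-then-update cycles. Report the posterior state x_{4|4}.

x_post = [-0.3447]

step 1: x^-=[2.1372]  P^-=[0.8506]  S=[1.4206]  K=[0.5988]  nu=[0.7628]  x^+=[2.5939]  P^+=[0.3413]
step 2: x^-=[2.0233]  P^-=[0.4376]  S=[1.0076]  K=[0.4343]  nu=[-1.5033]  x^+=[1.3704]  P^+=[0.2476]
step 3: x^-=[1.0689]  P^-=[0.3806]  S=[0.9506]  K=[0.4004]  nu=[-3.9489]  x^+=[-0.5122]  P^+=[0.2282]
step 4: x^-=[-0.3995]  P^-=[0.3689]  S=[0.9389]  K=[0.3929]  nu=[0.1395]  x^+=[-0.3447]  P^+=[0.2239]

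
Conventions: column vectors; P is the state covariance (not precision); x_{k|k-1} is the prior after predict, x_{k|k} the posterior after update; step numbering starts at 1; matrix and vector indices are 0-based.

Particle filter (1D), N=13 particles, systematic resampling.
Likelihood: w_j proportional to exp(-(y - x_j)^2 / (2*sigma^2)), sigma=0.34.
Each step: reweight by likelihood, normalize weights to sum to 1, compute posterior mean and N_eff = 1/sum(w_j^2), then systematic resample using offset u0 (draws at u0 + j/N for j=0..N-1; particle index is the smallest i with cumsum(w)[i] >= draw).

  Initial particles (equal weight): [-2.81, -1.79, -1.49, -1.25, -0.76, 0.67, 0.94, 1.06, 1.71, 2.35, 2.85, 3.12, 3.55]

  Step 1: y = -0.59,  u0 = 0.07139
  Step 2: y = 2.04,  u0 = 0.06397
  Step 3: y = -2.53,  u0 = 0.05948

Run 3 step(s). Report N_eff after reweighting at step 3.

step 1: w=[0.0000, 0.0018, 0.0282, 0.1423, 0.8266, 0.0010, 0.0000, 0.0000, 0.0000, 0.0000, 0.0000, 0.0000, 0.0000]  mean=-0.8508  Neff=1.4198  idx=[3, 3, 4, 4, 4, 4, 4, 4, 4, 4, 4, 4, 4]
step 2: w=[0.0000, 0.0000, 0.0909, 0.0909, 0.0909, 0.0909, 0.0909, 0.0909, 0.0909, 0.0909, 0.0909, 0.0909, 0.0909]  mean=-0.7600  Neff=11.0000  idx=[2, 3, 4, 5, 6, 6, 7, 8, 9, 10, 11, 12, 12]
step 3: w=[0.0769, 0.0769, 0.0769, 0.0769, 0.0769, 0.0769, 0.0769, 0.0769, 0.0769, 0.0769, 0.0769, 0.0769, 0.0769]  mean=-0.7600  Neff=13.0000  idx=[0, 1, 2, 3, 4, 5, 6, 7, 8, 9, 10, 11, 12]

N_eff = 13.0000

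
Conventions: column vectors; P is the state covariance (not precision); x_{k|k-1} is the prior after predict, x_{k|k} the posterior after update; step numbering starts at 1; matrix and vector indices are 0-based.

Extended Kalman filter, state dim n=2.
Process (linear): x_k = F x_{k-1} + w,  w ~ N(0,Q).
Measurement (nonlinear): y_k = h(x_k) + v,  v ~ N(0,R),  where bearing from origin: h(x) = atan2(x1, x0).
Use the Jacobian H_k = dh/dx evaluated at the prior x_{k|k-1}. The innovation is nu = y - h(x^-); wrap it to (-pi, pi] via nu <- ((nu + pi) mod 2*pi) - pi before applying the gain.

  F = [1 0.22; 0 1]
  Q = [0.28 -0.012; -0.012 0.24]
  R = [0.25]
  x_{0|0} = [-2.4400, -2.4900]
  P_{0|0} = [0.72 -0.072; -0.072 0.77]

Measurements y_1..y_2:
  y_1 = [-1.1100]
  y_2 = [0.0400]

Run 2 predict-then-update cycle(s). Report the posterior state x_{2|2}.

step 1: x^-=[-2.9878, -2.4900]  P^-=[1.0056 0.0854; 0.0854 1.0100]  H_jac=[0.1646 -0.1975]  S=[0.3111]  K=[0.4779; -0.5961]  nu=[1.3368]  x^+=[-2.3490, -3.2868]  P^+=[0.9346 0.1740; 0.1740 0.8995]
step 2: x^-=[-3.0721, -3.2868]  P^-=[1.3346 0.3599; 0.3599 1.1395]  H_jac=[0.1624 -0.1518]  S=[0.2937]  K=[0.5519; -0.3899]  nu=[2.3624]  x^+=[-1.7682, -4.2079]  P^+=[1.2452 0.4231; 0.4231 1.0948]

x_post = [-1.7682, -4.2079]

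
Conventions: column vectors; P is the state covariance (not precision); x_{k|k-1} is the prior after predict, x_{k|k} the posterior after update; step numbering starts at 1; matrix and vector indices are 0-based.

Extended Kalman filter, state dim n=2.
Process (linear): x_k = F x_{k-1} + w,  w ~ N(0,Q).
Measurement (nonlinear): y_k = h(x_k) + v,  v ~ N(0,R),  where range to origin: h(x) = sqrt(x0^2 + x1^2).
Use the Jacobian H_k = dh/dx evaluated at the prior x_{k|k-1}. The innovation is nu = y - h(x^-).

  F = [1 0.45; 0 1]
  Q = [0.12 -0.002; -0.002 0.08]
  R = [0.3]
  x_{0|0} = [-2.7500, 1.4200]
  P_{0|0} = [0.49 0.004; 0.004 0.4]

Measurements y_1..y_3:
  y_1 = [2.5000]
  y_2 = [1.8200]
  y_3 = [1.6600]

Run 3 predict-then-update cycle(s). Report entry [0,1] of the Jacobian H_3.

step 1: x^-=[-2.1110, 1.4200]  P^-=[0.6946 0.1820; 0.1820 0.4800]  H_jac=[-0.8297 0.5581]  S=[0.7592]  K=[-0.6254; 0.1540]  nu=[-0.0442]  x^+=[-2.0834, 1.4132]  P^+=[0.3977 0.2551; 0.2551 0.4620]
step 2: x^-=[-1.4474, 1.4132]  P^-=[0.8408 0.4610; 0.4610 0.5420]  H_jac=[-0.7155 0.6986]  S=[0.5341]  K=[-0.5235; 0.0913]  nu=[-0.2029]  x^+=[-1.3412, 1.3947]  P^+=[0.6945 0.4865; 0.4865 0.5375]
step 3: x^-=[-0.7136, 1.3947]  P^-=[1.3612 0.7264; 0.7264 0.6175]  H_jac=[-0.4555 0.8902]  S=[0.4827]  K=[0.0552; 0.4534]  nu=[0.0934]  x^+=[-0.7085, 1.4370]  P^+=[1.3598 0.7144; 0.7144 0.5183]

H_jac[0,1] = 0.8902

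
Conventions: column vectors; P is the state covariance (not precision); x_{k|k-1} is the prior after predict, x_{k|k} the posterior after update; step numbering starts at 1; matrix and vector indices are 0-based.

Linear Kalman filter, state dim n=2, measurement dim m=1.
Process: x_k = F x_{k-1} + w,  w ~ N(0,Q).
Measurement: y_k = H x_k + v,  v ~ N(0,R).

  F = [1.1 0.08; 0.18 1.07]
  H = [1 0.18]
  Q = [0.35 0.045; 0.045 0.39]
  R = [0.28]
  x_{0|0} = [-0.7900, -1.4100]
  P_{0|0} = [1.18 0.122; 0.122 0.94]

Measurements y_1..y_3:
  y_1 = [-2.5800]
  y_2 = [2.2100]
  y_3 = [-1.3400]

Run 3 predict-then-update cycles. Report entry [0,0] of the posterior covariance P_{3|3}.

P_post[0,0] = 0.2211

step 1: x^-=[-0.9818, -1.6509]  P^-=[1.8053 0.5045; 0.5045 1.5514]  S=[2.3172]  K=[0.8183; 0.3382]  nu=[-1.3010]  x^+=[-2.0464, -2.0909]  P^+=[0.2538 -0.1368; -0.1368 1.2864]
step 2: x^-=[-2.4183, -2.6057]  P^-=[0.6412 0.0423; 0.0423 1.8183]  S=[0.9953]  K=[0.6518; 0.3713]  nu=[5.0974]  x^+=[0.9044, -0.7128]  P^+=[0.2183 -0.1986; -0.1986 1.6810]
step 3: x^-=[0.9378, -0.5999]  P^-=[0.5899 -0.0045; -0.0045 2.2452]  S=[0.9410]  K=[0.6260; 0.4247]  nu=[-2.1698]  x^+=[-0.4205, -1.5213]  P^+=[0.2211 -0.2547; -0.2547 2.0755]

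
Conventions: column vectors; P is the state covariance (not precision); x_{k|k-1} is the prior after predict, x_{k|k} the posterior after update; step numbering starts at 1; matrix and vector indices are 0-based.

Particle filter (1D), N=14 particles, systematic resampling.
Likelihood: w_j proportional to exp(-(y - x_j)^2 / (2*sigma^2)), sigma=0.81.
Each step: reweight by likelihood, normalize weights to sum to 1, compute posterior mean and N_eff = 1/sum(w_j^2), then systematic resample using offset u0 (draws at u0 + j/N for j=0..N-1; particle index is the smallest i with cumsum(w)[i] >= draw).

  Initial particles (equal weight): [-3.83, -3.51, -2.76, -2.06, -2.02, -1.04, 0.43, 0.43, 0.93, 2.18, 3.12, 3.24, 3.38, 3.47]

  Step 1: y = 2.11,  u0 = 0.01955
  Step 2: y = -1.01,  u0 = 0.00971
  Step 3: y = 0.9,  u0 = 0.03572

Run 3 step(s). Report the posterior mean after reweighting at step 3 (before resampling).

step 1: w=[0.0000, 0.0000, 0.0000, 0.0000, 0.0000, 0.0002, 0.0395, 0.0395, 0.1173, 0.3377, 0.1558, 0.1281, 0.0992, 0.0828]  mean=2.4028  Neff=5.3104  idx=[6, 8, 8, 9, 9, 9, 9, 9, 10, 10, 11, 11, 12, 13]
step 2: w=[0.6402, 0.1766, 0.1766, 0.0013, 0.0013, 0.0013, 0.0013, 0.0013, 0.0000, 0.0000, 0.0000, 0.0000, 0.0000, 0.0000]  mean=0.6183  Neff=2.1179  idx=[0, 0, 0, 0, 0, 0, 0, 0, 0, 1, 1, 1, 2, 2]
step 3: w=[0.0671, 0.0671, 0.0671, 0.0671, 0.0671, 0.0671, 0.0671, 0.0671, 0.0671, 0.0793, 0.0793, 0.0793, 0.0793, 0.0793]  mean=0.6282  Neff=13.9062  idx=[0, 1, 2, 3, 4, 5, 6, 7, 9, 9, 10, 11, 12, 13]

post_mean = 0.6282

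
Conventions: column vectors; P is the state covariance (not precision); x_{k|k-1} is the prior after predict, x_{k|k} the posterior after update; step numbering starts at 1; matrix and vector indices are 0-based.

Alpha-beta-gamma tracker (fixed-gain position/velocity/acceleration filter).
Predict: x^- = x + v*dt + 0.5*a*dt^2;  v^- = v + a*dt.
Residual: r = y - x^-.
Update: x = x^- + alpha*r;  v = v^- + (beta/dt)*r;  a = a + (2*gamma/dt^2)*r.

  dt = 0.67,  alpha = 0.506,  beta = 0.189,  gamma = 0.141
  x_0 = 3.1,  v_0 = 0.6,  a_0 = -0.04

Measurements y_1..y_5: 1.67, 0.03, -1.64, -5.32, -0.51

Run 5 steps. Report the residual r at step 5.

step 1: x_pred=3.4930  r=-1.8230  x^+=2.5706  v^+=0.0589  a^+=-1.1852
step 2: x_pred=2.3440  r=-2.3140  x^+=1.1731  v^+=-1.3879  a^+=-2.6389
step 3: x_pred=-0.3491  r=-1.2909  x^+=-1.0023  v^+=-3.5202  a^+=-3.4499
step 4: x_pred=-4.1351  r=-1.1849  x^+=-4.7347  v^+=-6.1658  a^+=-4.1942
step 5: x_pred=-9.8072  r=9.2972  x^+=-5.1028  v^+=-6.3533  a^+=1.6463

resid = 9.2972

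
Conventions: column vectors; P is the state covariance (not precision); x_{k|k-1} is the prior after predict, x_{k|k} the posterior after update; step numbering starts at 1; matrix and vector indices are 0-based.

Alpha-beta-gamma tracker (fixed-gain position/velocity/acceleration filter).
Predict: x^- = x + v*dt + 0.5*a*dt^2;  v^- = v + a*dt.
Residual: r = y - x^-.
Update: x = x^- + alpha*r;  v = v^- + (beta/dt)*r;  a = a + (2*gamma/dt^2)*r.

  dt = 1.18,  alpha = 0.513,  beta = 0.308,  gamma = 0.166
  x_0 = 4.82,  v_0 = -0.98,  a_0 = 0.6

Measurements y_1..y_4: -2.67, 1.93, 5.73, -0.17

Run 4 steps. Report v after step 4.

v_post = 1.6698

step 1: x_pred=4.0813  r=-6.7513  x^+=0.6179  v^+=-2.0342  a^+=-1.0098
step 2: x_pred=-2.4855  r=4.4155  x^+=-0.2203  v^+=-2.0732  a^+=0.0430
step 3: x_pred=-2.6368  r=8.3668  x^+=1.6554  v^+=0.1614  a^+=2.0380
step 4: x_pred=3.2647  r=-3.4347  x^+=1.5027  v^+=1.6698  a^+=1.2190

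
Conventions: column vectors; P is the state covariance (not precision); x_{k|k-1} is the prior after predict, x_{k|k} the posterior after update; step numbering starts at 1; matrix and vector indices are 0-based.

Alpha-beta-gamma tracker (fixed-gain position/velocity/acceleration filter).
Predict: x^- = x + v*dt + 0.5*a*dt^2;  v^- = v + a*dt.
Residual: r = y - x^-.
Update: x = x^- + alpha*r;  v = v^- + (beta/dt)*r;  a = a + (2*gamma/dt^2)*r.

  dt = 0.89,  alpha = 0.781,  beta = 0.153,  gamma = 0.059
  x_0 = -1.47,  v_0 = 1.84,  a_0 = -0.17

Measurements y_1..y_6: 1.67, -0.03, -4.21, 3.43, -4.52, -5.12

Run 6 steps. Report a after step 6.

step 1: x_pred=0.1003  r=1.5697  x^+=1.3262  v^+=1.9586  a^+=0.0638
step 2: x_pred=3.0946  r=-3.1246  x^+=0.6543  v^+=1.4782  a^+=-0.4016
step 3: x_pred=1.8108  r=-6.0208  x^+=-2.8914  v^+=0.0857  a^+=-1.2986
step 4: x_pred=-3.3294  r=6.7594  x^+=1.9497  v^+=0.0920  a^+=-0.2916
step 5: x_pred=1.9161  r=-6.4361  x^+=-3.1105  v^+=-1.2739  a^+=-1.2504
step 6: x_pred=-4.7395  r=-0.3805  x^+=-5.0367  v^+=-2.4522  a^+=-1.3071

a_post = -1.3071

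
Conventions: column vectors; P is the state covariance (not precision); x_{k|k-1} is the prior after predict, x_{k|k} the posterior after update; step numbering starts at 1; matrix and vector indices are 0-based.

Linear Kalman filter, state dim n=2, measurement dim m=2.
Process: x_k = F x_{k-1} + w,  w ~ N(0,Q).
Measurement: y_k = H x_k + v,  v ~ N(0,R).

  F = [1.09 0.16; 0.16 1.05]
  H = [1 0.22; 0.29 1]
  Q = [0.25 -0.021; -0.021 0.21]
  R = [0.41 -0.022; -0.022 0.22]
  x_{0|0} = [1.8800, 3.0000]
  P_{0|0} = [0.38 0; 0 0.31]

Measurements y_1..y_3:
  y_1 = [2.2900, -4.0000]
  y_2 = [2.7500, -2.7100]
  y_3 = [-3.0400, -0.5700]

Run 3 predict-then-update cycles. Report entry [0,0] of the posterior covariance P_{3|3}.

step 1: x^-=[2.5292, 3.4508]  P^-=[0.7094 0.0974; 0.0974 0.5615]  S=[1.1894 0.4108; 0.4108 0.8976]  K=[0.5913 0.0670; -0.0490 0.6794]  nu=[-0.9984, -8.1843]  x^+=[1.3903, -2.0607]  P^+=[0.2570 -0.0728; -0.0728 0.1717]
step 2: x^-=[1.1857, -1.9413]  P^-=[0.5343 -0.0325; -0.0325 0.3814]  S=[0.9485 0.1823; 0.1823 0.6274]  K=[0.5489 0.0357; -0.0633 0.6112]  nu=[1.9914, -1.1126]  x^+=[2.2392, -2.7472]  P^+=[0.2406 -0.0740; -0.0740 0.1573]
step 3: x^-=[2.0011, -2.5263]  P^-=[0.5140 -0.0392; -0.0392 0.3647]  S=[0.9244 0.1656; 0.1656 0.6052]  K=[0.5407 0.0336; -0.0633 0.6012]  nu=[-4.4854, 1.3760]  x^+=[-0.3779, -1.4152]  P^+=[0.2371 -0.0733; -0.0733 0.1549]

P_post[0,0] = 0.2371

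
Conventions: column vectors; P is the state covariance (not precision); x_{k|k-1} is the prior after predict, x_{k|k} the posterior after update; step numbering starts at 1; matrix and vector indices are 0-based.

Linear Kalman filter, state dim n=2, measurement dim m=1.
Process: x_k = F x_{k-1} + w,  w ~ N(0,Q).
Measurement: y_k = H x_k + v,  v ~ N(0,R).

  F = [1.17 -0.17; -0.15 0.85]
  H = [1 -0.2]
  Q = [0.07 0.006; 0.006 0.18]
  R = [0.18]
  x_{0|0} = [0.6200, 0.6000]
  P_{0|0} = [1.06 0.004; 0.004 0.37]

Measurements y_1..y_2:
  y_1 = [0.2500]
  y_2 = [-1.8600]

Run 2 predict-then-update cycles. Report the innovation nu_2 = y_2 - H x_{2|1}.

step 1: x^-=[0.6234, 0.4170]  P^-=[1.5301 -0.2294; -0.2294 0.4702]  S=[1.8207]  K=[0.8656; -0.1776]  nu=[-0.2900]  x^+=[0.3724, 0.4685]  P^+=[0.1659 0.0506; 0.0506 0.4127]
step 2: x^-=[0.3560, 0.3424]  P^-=[0.2889 -0.0312; -0.0312 0.4690]  S=[0.5002]  K=[0.5902; -0.2499]  nu=[-2.1476]  x^+=[-0.9114, 0.8790]  P^+=[0.1147 0.0426; 0.0426 0.4378]

innov = [-2.1476]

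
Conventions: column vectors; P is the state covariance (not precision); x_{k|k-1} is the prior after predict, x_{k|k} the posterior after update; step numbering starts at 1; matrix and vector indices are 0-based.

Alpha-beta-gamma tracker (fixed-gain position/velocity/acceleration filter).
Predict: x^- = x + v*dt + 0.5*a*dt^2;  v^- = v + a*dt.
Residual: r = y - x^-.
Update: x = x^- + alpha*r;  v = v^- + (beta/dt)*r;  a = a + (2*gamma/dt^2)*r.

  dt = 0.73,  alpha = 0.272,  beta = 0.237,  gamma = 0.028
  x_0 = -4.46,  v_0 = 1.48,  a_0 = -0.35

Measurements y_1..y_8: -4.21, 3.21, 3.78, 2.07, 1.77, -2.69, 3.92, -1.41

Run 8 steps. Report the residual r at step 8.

resid = -3.2744

step 1: x_pred=-3.4729  r=-0.7371  x^+=-3.6734  v^+=0.9852  a^+=-0.4275
step 2: x_pred=-3.0681  r=6.2781  x^+=-1.3604  v^+=2.7114  a^+=0.2323
step 3: x_pred=0.6807  r=3.0993  x^+=1.5237  v^+=3.8871  a^+=0.5580
step 4: x_pred=4.5100  r=-2.4400  x^+=3.8463  v^+=3.5023  a^+=0.3015
step 5: x_pred=6.4833  r=-4.7133  x^+=5.2013  v^+=2.1922  a^+=-0.1938
step 6: x_pred=6.7500  r=-9.4400  x^+=4.1823  v^+=-1.0140  a^+=-1.1858
step 7: x_pred=3.1261  r=0.7939  x^+=3.3421  v^+=-1.6219  a^+=-1.1023
step 8: x_pred=1.8644  r=-3.2744  x^+=0.9737  v^+=-3.4896  a^+=-1.4464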